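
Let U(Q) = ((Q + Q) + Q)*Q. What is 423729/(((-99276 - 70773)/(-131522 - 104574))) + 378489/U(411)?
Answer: 5633000084050417/9574949043 ≈ 5.8831e+5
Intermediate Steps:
U(Q) = 3*Q**2 (U(Q) = (2*Q + Q)*Q = (3*Q)*Q = 3*Q**2)
423729/(((-99276 - 70773)/(-131522 - 104574))) + 378489/U(411) = 423729/(((-99276 - 70773)/(-131522 - 104574))) + 378489/((3*411**2)) = 423729/((-170049/(-236096))) + 378489/((3*168921)) = 423729/((-170049*(-1/236096))) + 378489/506763 = 423729/(170049/236096) + 378489*(1/506763) = 423729*(236096/170049) + 126163/168921 = 33346907328/56683 + 126163/168921 = 5633000084050417/9574949043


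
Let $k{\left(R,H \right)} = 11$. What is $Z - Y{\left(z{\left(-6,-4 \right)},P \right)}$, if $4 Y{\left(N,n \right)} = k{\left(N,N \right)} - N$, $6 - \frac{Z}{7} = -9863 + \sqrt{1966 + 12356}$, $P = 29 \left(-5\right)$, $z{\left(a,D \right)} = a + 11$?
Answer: $\frac{138163}{2} - 7 \sqrt{14322} \approx 68244.0$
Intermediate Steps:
$z{\left(a,D \right)} = 11 + a$
$P = -145$
$Z = 69083 - 7 \sqrt{14322}$ ($Z = 42 - 7 \left(-9863 + \sqrt{1966 + 12356}\right) = 42 - 7 \left(-9863 + \sqrt{14322}\right) = 42 + \left(69041 - 7 \sqrt{14322}\right) = 69083 - 7 \sqrt{14322} \approx 68245.0$)
$Y{\left(N,n \right)} = \frac{11}{4} - \frac{N}{4}$ ($Y{\left(N,n \right)} = \frac{11 - N}{4} = \frac{11}{4} - \frac{N}{4}$)
$Z - Y{\left(z{\left(-6,-4 \right)},P \right)} = \left(69083 - 7 \sqrt{14322}\right) - \left(\frac{11}{4} - \frac{11 - 6}{4}\right) = \left(69083 - 7 \sqrt{14322}\right) - \left(\frac{11}{4} - \frac{5}{4}\right) = \left(69083 - 7 \sqrt{14322}\right) - \frac{3}{2} = \frac{138163}{2} - 7 \sqrt{14322}$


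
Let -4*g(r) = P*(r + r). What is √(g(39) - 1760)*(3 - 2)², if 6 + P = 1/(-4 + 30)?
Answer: 5*I*√263/2 ≈ 40.543*I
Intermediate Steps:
P = -155/26 (P = -6 + 1/(-4 + 30) = -6 + 1/26 = -155/26 ≈ -5.9615)
g(r) = 155*r/52 (g(r) = -(-155)*(r + r)/104 = -(-155)*2*r/104 = -(-155)*r/52 = 155*r/52)
√(g(39) - 1760)*(3 - 2)² = √((155/52)*39 - 1760)*(3 - 2)² = √(465/4 - 1760)*1² = √(-6575/4)*1 = (5*I*√263/2)*1 = 5*I*√263/2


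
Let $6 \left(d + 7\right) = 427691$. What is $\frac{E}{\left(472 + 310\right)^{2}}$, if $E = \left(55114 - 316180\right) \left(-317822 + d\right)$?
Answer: $\frac{64365082613}{611524} \approx 1.0525 \cdot 10^{5}$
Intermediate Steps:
$d = \frac{427649}{6}$ ($d = -7 + \frac{1}{6} \cdot 427691 = -7 + \frac{427691}{6} = \frac{427649}{6} \approx 71275.0$)
$E = 64365082613$ ($E = \left(55114 - 316180\right) \left(-317822 + \frac{427649}{6}\right) = \left(-261066\right) \left(- \frac{1479283}{6}\right) = 64365082613$)
$\frac{E}{\left(472 + 310\right)^{2}} = \frac{64365082613}{\left(472 + 310\right)^{2}} = \frac{64365082613}{782^{2}} = \frac{64365082613}{611524}$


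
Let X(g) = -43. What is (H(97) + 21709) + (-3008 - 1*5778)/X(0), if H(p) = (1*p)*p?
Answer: 1346860/43 ≈ 31322.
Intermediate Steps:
H(p) = p² (H(p) = p*p = p²)
(H(97) + 21709) + (-3008 - 1*5778)/X(0) = (97² + 21709) + (-3008 - 1*5778)/(-43) = (9409 + 21709) + (-3008 - 5778)*(-1/43) = 31118 - 8786*(-1/43) = 31118 + 8786/43 = 1346860/43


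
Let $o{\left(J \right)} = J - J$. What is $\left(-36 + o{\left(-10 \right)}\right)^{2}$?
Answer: $1296$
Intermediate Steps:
$o{\left(J \right)} = 0$
$\left(-36 + o{\left(-10 \right)}\right)^{2} = \left(-36 + 0\right)^{2} = \left(-36\right)^{2} = 1296$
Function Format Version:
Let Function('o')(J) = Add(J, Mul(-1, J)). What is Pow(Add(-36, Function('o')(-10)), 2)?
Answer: 1296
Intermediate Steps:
Function('o')(J) = 0
Pow(Add(-36, Function('o')(-10)), 2) = Pow(Add(-36, 0), 2) = Pow(-36, 2) = 1296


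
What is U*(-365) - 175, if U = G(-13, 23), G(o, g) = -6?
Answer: 2015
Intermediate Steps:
U = -6
U*(-365) - 175 = -6*(-365) - 175 = 2190 - 175 = 2015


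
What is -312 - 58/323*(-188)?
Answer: -89872/323 ≈ -278.24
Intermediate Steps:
-312 - 58/323*(-188) = -312 + 10904/323 = -89872/323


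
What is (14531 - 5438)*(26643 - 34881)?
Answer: -74908134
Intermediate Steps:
(14531 - 5438)*(26643 - 34881) = 9093*(-8238) = -74908134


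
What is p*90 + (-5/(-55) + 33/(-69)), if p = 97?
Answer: 2208592/253 ≈ 8729.6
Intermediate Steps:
p*90 + (-5/(-55) + 33/(-69)) = 97*90 + (-5/(-55) + 33/(-69)) = 8730 + (-5*(-1/55) + 33*(-1/69)) = 8730 + (1/11 - 11/23) = 8730 - 98/253 = 2208592/253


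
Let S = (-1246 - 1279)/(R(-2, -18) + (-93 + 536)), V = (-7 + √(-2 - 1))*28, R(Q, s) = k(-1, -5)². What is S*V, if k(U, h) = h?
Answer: 123725/117 - 17675*I*√3/117 ≈ 1057.5 - 261.66*I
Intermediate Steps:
R(Q, s) = 25 (R(Q, s) = (-5)² = 25)
V = -196 + 28*I*√3 (V = (-7 + √(-3))*28 = (-7 + I*√3)*28 = -196 + 28*I*√3 ≈ -196.0 + 48.497*I)
S = -2525/468 (S = (-1246 - 1279)/(25 + (-93 + 536)) = -2525/(25 + 443) = -2525/468 ≈ -5.3953)
S*V = -2525*(-196 + 28*I*√3)/468 = 123725/117 - 17675*I*√3/117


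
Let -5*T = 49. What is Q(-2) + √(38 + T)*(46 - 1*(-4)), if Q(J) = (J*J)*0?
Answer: 10*√705 ≈ 265.52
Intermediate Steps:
T = -49/5 (T = -⅕*49 = -49/5 ≈ -9.8000)
Q(J) = 0 (Q(J) = J²*0 = 0)
Q(-2) + √(38 + T)*(46 - 1*(-4)) = 0 + √(38 - 49/5)*(46 - 1*(-4)) = 0 + √(141/5)*(46 + 4) = 0 + (√705/5)*50 = 0 + 10*√705 = 10*√705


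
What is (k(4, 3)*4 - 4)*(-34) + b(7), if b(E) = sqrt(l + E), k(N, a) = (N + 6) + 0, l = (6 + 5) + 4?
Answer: -1224 + sqrt(22) ≈ -1219.3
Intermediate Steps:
l = 15 (l = 11 + 4 = 15)
k(N, a) = 6 + N (k(N, a) = (6 + N) + 0 = 6 + N)
b(E) = sqrt(15 + E)
(k(4, 3)*4 - 4)*(-34) + b(7) = ((6 + 4)*4 - 4)*(-34) + sqrt(15 + 7) = (10*4 - 4)*(-34) + sqrt(22) = (40 - 4)*(-34) + sqrt(22) = 36*(-34) + sqrt(22) = -1224 + sqrt(22)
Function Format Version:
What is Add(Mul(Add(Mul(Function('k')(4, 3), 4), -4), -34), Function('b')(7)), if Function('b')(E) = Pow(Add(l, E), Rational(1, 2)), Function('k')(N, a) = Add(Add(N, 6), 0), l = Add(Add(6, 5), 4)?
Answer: Add(-1224, Pow(22, Rational(1, 2))) ≈ -1219.3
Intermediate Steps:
l = 15 (l = Add(11, 4) = 15)
Function('k')(N, a) = Add(6, N) (Function('k')(N, a) = Add(Add(6, N), 0) = Add(6, N))
Function('b')(E) = Pow(Add(15, E), Rational(1, 2))
Add(Mul(Add(Mul(Function('k')(4, 3), 4), -4), -34), Function('b')(7)) = Add(Mul(Add(Mul(Add(6, 4), 4), -4), -34), Pow(Add(15, 7), Rational(1, 2))) = Add(Mul(Add(Mul(10, 4), -4), -34), Pow(22, Rational(1, 2))) = Add(Mul(Add(40, -4), -34), Pow(22, Rational(1, 2))) = Add(Mul(36, -34), Pow(22, Rational(1, 2))) = Add(-1224, Pow(22, Rational(1, 2)))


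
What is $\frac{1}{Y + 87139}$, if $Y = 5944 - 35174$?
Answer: $\frac{1}{57909} \approx 1.7268 \cdot 10^{-5}$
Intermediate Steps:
$Y = -29230$ ($Y = 5944 - 35174 = -29230$)
$\frac{1}{Y + 87139} = \frac{1}{-29230 + 87139} = \frac{1}{57909}$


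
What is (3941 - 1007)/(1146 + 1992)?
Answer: 489/523 ≈ 0.93499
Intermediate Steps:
(3941 - 1007)/(1146 + 1992) = 2934/3138 = 2934*(1/3138) = 489/523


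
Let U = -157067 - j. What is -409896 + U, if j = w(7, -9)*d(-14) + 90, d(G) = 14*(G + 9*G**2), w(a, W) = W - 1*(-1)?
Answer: -371053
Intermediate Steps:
w(a, W) = 1 + W (w(a, W) = W + 1 = 1 + W)
d(G) = 14*G + 126*G**2
j = -195910 (j = (1 - 9)*(14*(-14)*(1 + 9*(-14))) + 90 = -112*(-14)*(1 - 126) + 90 = -112*(-14)*(-125) + 90 = -8*24500 + 90 = -196000 + 90 = -195910)
U = 38843 (U = -157067 - 1*(-195910) = -157067 + 195910 = 38843)
-409896 + U = -409896 + 38843 = -371053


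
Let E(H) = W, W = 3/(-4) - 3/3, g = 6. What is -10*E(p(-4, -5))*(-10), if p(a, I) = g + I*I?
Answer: -175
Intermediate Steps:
p(a, I) = 6 + I² (p(a, I) = 6 + I*I = 6 + I²)
W = -7/4 (W = 3*(-¼) - 3*⅓ = -¾ - 1 = -7/4 ≈ -1.7500)
E(H) = -7/4
-10*E(p(-4, -5))*(-10) = -10*(-7/4)*(-10) = (35/2)*(-10) = -175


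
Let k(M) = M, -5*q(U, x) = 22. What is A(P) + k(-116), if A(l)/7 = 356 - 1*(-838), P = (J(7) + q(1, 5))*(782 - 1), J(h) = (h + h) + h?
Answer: 8242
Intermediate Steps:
J(h) = 3*h (J(h) = 2*h + h = 3*h)
q(U, x) = -22/5 (q(U, x) = -⅕*22 = -22/5)
P = 64823/5 (P = (3*7 - 22/5)*(782 - 1) = (21 - 22/5)*781 = (83/5)*781 = 64823/5 ≈ 12965.)
A(l) = 8358 (A(l) = 7*(356 - 1*(-838)) = 7*(356 + 838) = 7*1194 = 8358)
A(P) + k(-116) = 8358 - 116 = 8242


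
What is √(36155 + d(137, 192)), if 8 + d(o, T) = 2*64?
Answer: 5*√1451 ≈ 190.46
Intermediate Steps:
d(o, T) = 120 (d(o, T) = -8 + 2*64 = -8 + 128 = 120)
√(36155 + d(137, 192)) = √(36155 + 120) = √36275 = 5*√1451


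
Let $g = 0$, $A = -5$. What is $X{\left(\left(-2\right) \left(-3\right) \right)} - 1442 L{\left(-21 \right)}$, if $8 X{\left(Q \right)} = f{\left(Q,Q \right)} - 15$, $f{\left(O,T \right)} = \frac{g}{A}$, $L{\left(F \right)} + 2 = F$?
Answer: $\frac{265313}{8} \approx 33164.0$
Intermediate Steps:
$L{\left(F \right)} = -2 + F$
$f{\left(O,T \right)} = 0$ ($f{\left(O,T \right)} = \frac{0}{-5} = 0 \left(- \frac{1}{5}\right) = 0$)
$X{\left(Q \right)} = - \frac{15}{8}$ ($X{\left(Q \right)} = \frac{0 - 15}{8} = \frac{1}{8} \left(-15\right) = - \frac{15}{8}$)
$X{\left(\left(-2\right) \left(-3\right) \right)} - 1442 L{\left(-21 \right)} = - \frac{15}{8} - 1442 \left(-2 - 21\right) = - \frac{15}{8} - -33166 = - \frac{15}{8} + 33166 = \frac{265313}{8}$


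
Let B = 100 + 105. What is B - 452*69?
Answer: -30983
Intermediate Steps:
B = 205
B - 452*69 = 205 - 452*69 = 205 - 31188 = -30983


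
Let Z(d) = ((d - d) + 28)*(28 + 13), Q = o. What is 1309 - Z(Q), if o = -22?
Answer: 161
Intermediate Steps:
Q = -22
Z(d) = 1148 (Z(d) = (0 + 28)*41 = 28*41 = 1148)
1309 - Z(Q) = 1309 - 1*1148 = 1309 - 1148 = 161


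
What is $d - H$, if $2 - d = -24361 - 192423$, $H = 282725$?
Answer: $-65939$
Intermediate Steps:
$d = 216786$ ($d = 2 - \left(-24361 - 192423\right) = 2 - -216784 = 2 + 216784 = 216786$)
$d - H = 216786 - 282725 = -65939$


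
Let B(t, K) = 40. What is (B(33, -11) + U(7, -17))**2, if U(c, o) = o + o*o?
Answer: 97344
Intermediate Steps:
U(c, o) = o + o**2
(B(33, -11) + U(7, -17))**2 = (40 - 17*(1 - 17))**2 = (40 - 17*(-16))**2 = (40 + 272)**2 = 312**2 = 97344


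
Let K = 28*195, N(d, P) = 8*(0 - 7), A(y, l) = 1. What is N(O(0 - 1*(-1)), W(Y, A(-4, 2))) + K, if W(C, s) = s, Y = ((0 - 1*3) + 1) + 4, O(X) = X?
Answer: 5404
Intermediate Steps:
Y = 2 (Y = ((0 - 3) + 1) + 4 = (-3 + 1) + 4 = -2 + 4 = 2)
N(d, P) = -56 (N(d, P) = 8*(-7) = -56)
K = 5460
N(O(0 - 1*(-1)), W(Y, A(-4, 2))) + K = -56 + 5460 = 5404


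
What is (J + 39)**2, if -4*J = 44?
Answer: 784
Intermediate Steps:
J = -11 (J = -1/4*44 = -11)
(J + 39)**2 = (-11 + 39)**2 = 28**2 = 784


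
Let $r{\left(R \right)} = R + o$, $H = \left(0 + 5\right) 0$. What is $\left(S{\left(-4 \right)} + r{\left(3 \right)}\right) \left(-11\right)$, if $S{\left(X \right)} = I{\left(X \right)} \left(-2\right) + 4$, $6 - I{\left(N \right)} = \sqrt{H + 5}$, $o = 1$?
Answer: $44 - 22 \sqrt{5} \approx -5.1935$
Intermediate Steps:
$H = 0$ ($H = 5 \cdot 0 = 0$)
$r{\left(R \right)} = 1 + R$ ($r{\left(R \right)} = R + 1 = 1 + R$)
$I{\left(N \right)} = 6 - \sqrt{5}$ ($I{\left(N \right)} = 6 - \sqrt{0 + 5} = 6 - \sqrt{5}$)
$S{\left(X \right)} = -8 + 2 \sqrt{5}$ ($S{\left(X \right)} = \left(6 - \sqrt{5}\right) \left(-2\right) + 4 = \left(-12 + 2 \sqrt{5}\right) + 4 = -8 + 2 \sqrt{5}$)
$\left(S{\left(-4 \right)} + r{\left(3 \right)}\right) \left(-11\right) = \left(\left(-8 + 2 \sqrt{5}\right) + \left(1 + 3\right)\right) \left(-11\right) = \left(\left(-8 + 2 \sqrt{5}\right) + 4\right) \left(-11\right) = \left(-4 + 2 \sqrt{5}\right) \left(-11\right) = 44 - 22 \sqrt{5}$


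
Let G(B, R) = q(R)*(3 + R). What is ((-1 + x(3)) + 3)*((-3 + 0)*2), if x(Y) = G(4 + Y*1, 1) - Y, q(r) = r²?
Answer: -18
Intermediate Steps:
G(B, R) = R²*(3 + R)
x(Y) = 4 - Y (x(Y) = 1²*(3 + 1) - Y = 1*4 - Y = 4 - Y)
((-1 + x(3)) + 3)*((-3 + 0)*2) = ((-1 + (4 - 1*3)) + 3)*((-3 + 0)*2) = ((-1 + (4 - 3)) + 3)*(-3*2) = ((-1 + 1) + 3)*(-6) = (0 + 3)*(-6) = 3*(-6) = -18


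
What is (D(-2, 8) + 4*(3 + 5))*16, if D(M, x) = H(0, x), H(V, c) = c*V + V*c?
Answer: 512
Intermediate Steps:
H(V, c) = 2*V*c (H(V, c) = V*c + V*c = 2*V*c)
D(M, x) = 0 (D(M, x) = 2*0*x = 0)
(D(-2, 8) + 4*(3 + 5))*16 = (0 + 4*(3 + 5))*16 = (0 + 4*8)*16 = (0 + 32)*16 = 32*16 = 512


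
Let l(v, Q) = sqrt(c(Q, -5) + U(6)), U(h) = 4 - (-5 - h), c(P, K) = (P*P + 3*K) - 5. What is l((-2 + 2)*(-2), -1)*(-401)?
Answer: -802*I ≈ -802.0*I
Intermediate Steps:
c(P, K) = -5 + P**2 + 3*K (c(P, K) = (P**2 + 3*K) - 5 = -5 + P**2 + 3*K)
U(h) = 9 + h (U(h) = 4 + (5 + h) = 9 + h)
l(v, Q) = sqrt(-5 + Q**2) (l(v, Q) = sqrt((-5 + Q**2 + 3*(-5)) + (9 + 6)) = sqrt((-5 + Q**2 - 15) + 15) = sqrt((-20 + Q**2) + 15) = sqrt(-5 + Q**2))
l((-2 + 2)*(-2), -1)*(-401) = sqrt(-5 + (-1)**2)*(-401) = sqrt(-5 + 1)*(-401) = sqrt(-4)*(-401) = (2*I)*(-401) = -802*I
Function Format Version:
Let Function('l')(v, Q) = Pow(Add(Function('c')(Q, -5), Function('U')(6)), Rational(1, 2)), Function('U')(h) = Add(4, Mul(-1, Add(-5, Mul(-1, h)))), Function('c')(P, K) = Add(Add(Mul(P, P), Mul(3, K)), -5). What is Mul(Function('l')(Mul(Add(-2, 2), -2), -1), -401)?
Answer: Mul(-802, I) ≈ Mul(-802.00, I)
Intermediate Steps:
Function('c')(P, K) = Add(-5, Pow(P, 2), Mul(3, K)) (Function('c')(P, K) = Add(Add(Pow(P, 2), Mul(3, K)), -5) = Add(-5, Pow(P, 2), Mul(3, K)))
Function('U')(h) = Add(9, h) (Function('U')(h) = Add(4, Add(5, h)) = Add(9, h))
Function('l')(v, Q) = Pow(Add(-5, Pow(Q, 2)), Rational(1, 2)) (Function('l')(v, Q) = Pow(Add(Add(-5, Pow(Q, 2), Mul(3, -5)), Add(9, 6)), Rational(1, 2)) = Pow(Add(Add(-5, Pow(Q, 2), -15), 15), Rational(1, 2)) = Pow(Add(Add(-20, Pow(Q, 2)), 15), Rational(1, 2)) = Pow(Add(-5, Pow(Q, 2)), Rational(1, 2)))
Mul(Function('l')(Mul(Add(-2, 2), -2), -1), -401) = Mul(Pow(Add(-5, Pow(-1, 2)), Rational(1, 2)), -401) = Mul(Pow(Add(-5, 1), Rational(1, 2)), -401) = Mul(Pow(-4, Rational(1, 2)), -401) = Mul(Mul(2, I), -401) = Mul(-802, I)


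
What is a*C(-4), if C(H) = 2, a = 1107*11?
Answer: 24354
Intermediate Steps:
a = 12177
a*C(-4) = 12177*2 = 24354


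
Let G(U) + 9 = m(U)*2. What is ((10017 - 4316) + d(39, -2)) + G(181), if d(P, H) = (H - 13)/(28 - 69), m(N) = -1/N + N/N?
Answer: 42257807/7421 ≈ 5694.4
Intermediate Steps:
m(N) = 1 - 1/N (m(N) = -1/N + 1 = 1 - 1/N)
d(P, H) = 13/41 - H/41 (d(P, H) = (-13 + H)/(-41) = (-13 + H)*(-1/41) = 13/41 - H/41)
G(U) = -9 + 2*(-1 + U)/U (G(U) = -9 + ((-1 + U)/U)*2 = -9 + 2*(-1 + U)/U)
((10017 - 4316) + d(39, -2)) + G(181) = ((10017 - 4316) + (13/41 - 1/41*(-2))) + (-7 - 2/181) = (5701 + (13/41 + 2/41)) + (-7 - 2*1/181) = (5701 + 15/41) + (-7 - 2/181) = 233756/41 - 1269/181 = 42257807/7421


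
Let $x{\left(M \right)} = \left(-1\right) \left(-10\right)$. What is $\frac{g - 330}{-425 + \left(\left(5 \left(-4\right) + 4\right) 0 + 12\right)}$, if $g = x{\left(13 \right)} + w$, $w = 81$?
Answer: $\frac{239}{413} \approx 0.57869$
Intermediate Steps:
$x{\left(M \right)} = 10$
$g = 91$ ($g = 10 + 81 = 91$)
$\frac{g - 330}{-425 + \left(\left(5 \left(-4\right) + 4\right) 0 + 12\right)} = \frac{91 - 330}{-425 + \left(\left(5 \left(-4\right) + 4\right) 0 + 12\right)} = - \frac{239}{-425 + \left(\left(-20 + 4\right) 0 + 12\right)} = - \frac{239}{-425 + \left(\left(-16\right) 0 + 12\right)} = - \frac{239}{-425 + \left(0 + 12\right)} = - \frac{239}{-425 + 12} = - \frac{239}{-413} = \left(-239\right) \left(- \frac{1}{413}\right) = \frac{239}{413}$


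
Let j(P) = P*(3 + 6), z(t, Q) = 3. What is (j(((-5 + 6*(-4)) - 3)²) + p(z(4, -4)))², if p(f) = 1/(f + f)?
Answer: 3057758209/36 ≈ 8.4938e+7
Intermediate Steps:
p(f) = 1/(2*f)
j(P) = 9*P (j(P) = P*9 = 9*P)
(j(((-5 + 6*(-4)) - 3)²) + p(z(4, -4)))² = (9*((-5 + 6*(-4)) - 3)² + (½)/3)² = (9*((-5 - 24) - 3)² + (½)*(⅓))² = (9*(-29 - 3)² + ⅙)² = (9*(-32)² + ⅙)² = (9*1024 + ⅙)² = (9216 + ⅙)² = (55297/6)² = 3057758209/36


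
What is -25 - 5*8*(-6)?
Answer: 215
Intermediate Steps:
-25 - 5*8*(-6) = -25 - 40*(-6) = -25 + 240 = 215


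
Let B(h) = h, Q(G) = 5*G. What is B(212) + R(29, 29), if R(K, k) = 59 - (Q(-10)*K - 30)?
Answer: 1751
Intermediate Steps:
R(K, k) = 89 + 50*K (R(K, k) = 59 - ((5*(-10))*K - 30) = 59 - (-50*K - 30) = 59 - (-30 - 50*K) = 59 + (30 + 50*K) = 89 + 50*K)
B(212) + R(29, 29) = 212 + (89 + 50*29) = 212 + (89 + 1450) = 212 + 1539 = 1751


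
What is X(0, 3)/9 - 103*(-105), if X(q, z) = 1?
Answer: 97336/9 ≈ 10815.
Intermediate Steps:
X(0, 3)/9 - 103*(-105) = 1/9 - 103*(-105) = (⅑)*1 + 10815 = ⅑ + 10815 = 97336/9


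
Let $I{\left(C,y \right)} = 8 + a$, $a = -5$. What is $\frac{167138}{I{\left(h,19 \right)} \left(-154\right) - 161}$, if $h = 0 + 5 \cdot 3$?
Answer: $- \frac{167138}{623} \approx -268.28$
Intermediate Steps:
$h = 15$ ($h = 0 + 15 = 15$)
$I{\left(C,y \right)} = 3$ ($I{\left(C,y \right)} = 8 - 5 = 3$)
$\frac{167138}{I{\left(h,19 \right)} \left(-154\right) - 161} = \frac{167138}{3 \left(-154\right) - 161} = \frac{167138}{-462 - 161} = \frac{167138}{-623} = 167138 \left(- \frac{1}{623}\right) = - \frac{167138}{623}$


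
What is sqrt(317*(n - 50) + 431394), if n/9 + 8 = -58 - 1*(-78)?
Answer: 2*sqrt(112445) ≈ 670.66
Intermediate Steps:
n = 108 (n = -72 + 9*(-58 - 1*(-78)) = -72 + 9*(-58 + 78) = -72 + 9*20 = -72 + 180 = 108)
sqrt(317*(n - 50) + 431394) = sqrt(317*(108 - 50) + 431394) = sqrt(317*58 + 431394) = sqrt(18386 + 431394) = sqrt(449780) = 2*sqrt(112445)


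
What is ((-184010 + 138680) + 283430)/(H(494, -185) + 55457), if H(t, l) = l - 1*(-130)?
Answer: 119050/27701 ≈ 4.2977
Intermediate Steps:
H(t, l) = 130 + l (H(t, l) = l + 130 = 130 + l)
((-184010 + 138680) + 283430)/(H(494, -185) + 55457) = ((-184010 + 138680) + 283430)/((130 - 185) + 55457) = (-45330 + 283430)/(-55 + 55457) = 238100/55402 = 238100*(1/55402) = 119050/27701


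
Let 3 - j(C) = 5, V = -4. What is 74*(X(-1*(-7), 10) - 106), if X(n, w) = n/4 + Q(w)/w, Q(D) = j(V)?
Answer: -77293/10 ≈ -7729.3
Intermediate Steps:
j(C) = -2 (j(C) = 3 - 1*5 = 3 - 5 = -2)
Q(D) = -2
X(n, w) = -2/w + n/4 (X(n, w) = n/4 - 2/w = -2/w + n/4)
74*(X(-1*(-7), 10) - 106) = 74*((-2/10 + (-1*(-7))/4) - 106) = 74*((-2*⅒ + (¼)*7) - 106) = 74*((-⅕ + 7/4) - 106) = 74*(31/20 - 106) = 74*(-2089/20) = -77293/10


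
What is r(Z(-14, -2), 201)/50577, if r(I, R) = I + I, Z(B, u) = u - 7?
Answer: -6/16859 ≈ -0.00035589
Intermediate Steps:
Z(B, u) = -7 + u
r(I, R) = 2*I
r(Z(-14, -2), 201)/50577 = (2*(-7 - 2))/50577 = (2*(-9))*(1/50577) = -18*1/50577 = -6/16859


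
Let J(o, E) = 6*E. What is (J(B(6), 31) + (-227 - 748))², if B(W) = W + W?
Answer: 622521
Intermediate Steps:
B(W) = 2*W
(J(B(6), 31) + (-227 - 748))² = (6*31 + (-227 - 748))² = (186 - 975)² = (-789)² = 622521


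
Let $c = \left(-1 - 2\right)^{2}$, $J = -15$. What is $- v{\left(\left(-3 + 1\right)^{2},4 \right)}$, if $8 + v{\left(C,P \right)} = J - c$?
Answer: $32$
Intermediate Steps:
$c = 9$ ($c = \left(-3\right)^{2} = 9$)
$v{\left(C,P \right)} = -32$ ($v{\left(C,P \right)} = -8 - 24 = -32$)
$- v{\left(\left(-3 + 1\right)^{2},4 \right)} = \left(-1\right) \left(-32\right) = 32$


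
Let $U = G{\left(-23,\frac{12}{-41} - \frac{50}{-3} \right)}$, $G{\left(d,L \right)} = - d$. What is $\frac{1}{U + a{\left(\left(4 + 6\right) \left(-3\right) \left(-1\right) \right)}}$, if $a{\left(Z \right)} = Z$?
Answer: $\frac{1}{53} \approx 0.018868$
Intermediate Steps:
$U = 23$ ($U = \left(-1\right) \left(-23\right) = 23$)
$\frac{1}{U + a{\left(\left(4 + 6\right) \left(-3\right) \left(-1\right) \right)}} = \frac{1}{23 + \left(4 + 6\right) \left(-3\right) \left(-1\right)} = \frac{1}{23 + 10 \left(-3\right) \left(-1\right)} = \frac{1}{23 - -30} = \frac{1}{23 + 30} = \frac{1}{53}$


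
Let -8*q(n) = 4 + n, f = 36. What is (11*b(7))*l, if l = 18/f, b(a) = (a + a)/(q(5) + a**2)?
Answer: 616/383 ≈ 1.6084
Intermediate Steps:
q(n) = -1/2 - n/8 (q(n) = -(4 + n)/8 = -1/2 - n/8)
b(a) = 2*a/(-9/8 + a**2) (b(a) = (a + a)/((-1/2 - 1/8*5) + a**2) = (2*a)/((-1/2 - 5/8) + a**2) = (2*a)/(-9/8 + a**2) = 2*a/(-9/8 + a**2))
l = 1/2 (l = 18/36 = 18*(1/36) = 1/2 ≈ 0.50000)
(11*b(7))*l = (11*(16*7/(-9 + 8*7**2)))*(1/2) = (11*(16*7/(-9 + 8*49)))*(1/2) = (11*(16*7/(-9 + 392)))*(1/2) = (11*(16*7/383))*(1/2) = (11*(16*7*(1/383)))*(1/2) = (11*(112/383))*(1/2) = (1232/383)*(1/2) = 616/383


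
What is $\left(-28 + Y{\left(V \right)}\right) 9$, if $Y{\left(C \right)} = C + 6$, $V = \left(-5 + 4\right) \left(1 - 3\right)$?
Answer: $-180$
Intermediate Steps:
$V = 2$ ($V = \left(-1\right) \left(-2\right) = 2$)
$Y{\left(C \right)} = 6 + C$
$\left(-28 + Y{\left(V \right)}\right) 9 = \left(-28 + \left(6 + 2\right)\right) 9 = \left(-28 + 8\right) 9 = \left(-20\right) 9 = -180$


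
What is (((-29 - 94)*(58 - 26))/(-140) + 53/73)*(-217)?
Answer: -2284297/365 ≈ -6258.3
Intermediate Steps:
(((-29 - 94)*(58 - 26))/(-140) + 53/73)*(-217) = (-123*32*(-1/140) + 53*(1/73))*(-217) = (-3936*(-1/140) + 53/73)*(-217) = (984/35 + 53/73)*(-217) = (73687/2555)*(-217) = -2284297/365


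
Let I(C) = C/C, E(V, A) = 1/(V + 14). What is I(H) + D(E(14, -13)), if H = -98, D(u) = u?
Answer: 29/28 ≈ 1.0357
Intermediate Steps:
E(V, A) = 1/(14 + V)
I(C) = 1
I(H) + D(E(14, -13)) = 1 + 1/(14 + 14) = 1 + 1/28 = 29/28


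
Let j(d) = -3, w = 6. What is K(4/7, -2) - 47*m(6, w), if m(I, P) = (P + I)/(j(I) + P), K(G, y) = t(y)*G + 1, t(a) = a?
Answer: -1317/7 ≈ -188.14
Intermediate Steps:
K(G, y) = 1 + G*y (K(G, y) = y*G + 1 = G*y + 1 = 1 + G*y)
m(I, P) = (I + P)/(-3 + P) (m(I, P) = (P + I)/(-3 + P) = (I + P)/(-3 + P))
K(4/7, -2) - 47*m(6, w) = (1 + (4/7)*(-2)) - 47*(6 + 6)/(-3 + 6) = (1 + (4*(⅐))*(-2)) - 47*12/3 = (1 + (4/7)*(-2)) - 47*12/3 = (1 - 8/7) - 47*4 = -⅐ - 188 = -1317/7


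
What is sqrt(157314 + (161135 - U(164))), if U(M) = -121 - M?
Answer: 13*sqrt(1886) ≈ 564.57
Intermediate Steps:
sqrt(157314 + (161135 - U(164))) = sqrt(157314 + (161135 - (-121 - 1*164))) = sqrt(157314 + (161135 - (-121 - 164))) = sqrt(157314 + (161135 - 1*(-285))) = sqrt(157314 + (161135 + 285)) = sqrt(157314 + 161420) = sqrt(318734) = 13*sqrt(1886)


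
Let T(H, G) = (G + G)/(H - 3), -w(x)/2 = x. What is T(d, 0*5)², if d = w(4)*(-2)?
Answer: 0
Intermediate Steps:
w(x) = -2*x
d = 16 (d = -2*4*(-2) = -8*(-2) = 16)
T(H, G) = 2*G/(-3 + H) (T(H, G) = (2*G)/(-3 + H) = 2*G/(-3 + H))
T(d, 0*5)² = (2*(0*5)/(-3 + 16))² = (2*0/13)² = (2*0*(1/13))² = 0² = 0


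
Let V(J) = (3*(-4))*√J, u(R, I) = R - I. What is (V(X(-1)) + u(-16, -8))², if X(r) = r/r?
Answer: 400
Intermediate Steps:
X(r) = 1
V(J) = -12*√J
(V(X(-1)) + u(-16, -8))² = (-12*√1 + (-16 - 1*(-8)))² = (-12*1 + (-16 + 8))² = (-12 - 8)² = (-20)² = 400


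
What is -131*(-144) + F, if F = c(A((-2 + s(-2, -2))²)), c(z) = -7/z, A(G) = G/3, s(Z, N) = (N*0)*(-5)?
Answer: 75435/4 ≈ 18859.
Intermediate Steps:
s(Z, N) = 0 (s(Z, N) = 0*(-5) = 0)
A(G) = G/3 (A(G) = G*(⅓) = G/3)
F = -21/4 (F = -7*3/(-2 + 0)² = -7/((⅓)*(-2)²) = -7/((⅓)*4) = -7/4/3 = -7*¾ = -21/4 ≈ -5.2500)
-131*(-144) + F = -131*(-144) - 21/4 = 18864 - 21/4 = 75435/4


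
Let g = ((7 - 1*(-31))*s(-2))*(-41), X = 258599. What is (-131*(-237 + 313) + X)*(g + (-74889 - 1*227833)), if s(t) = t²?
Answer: -76819249422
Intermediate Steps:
g = -6232 (g = ((7 - 1*(-31))*(-2)²)*(-41) = ((7 + 31)*4)*(-41) = (38*4)*(-41) = 152*(-41) = -6232)
(-131*(-237 + 313) + X)*(g + (-74889 - 1*227833)) = (-131*(-237 + 313) + 258599)*(-6232 + (-74889 - 1*227833)) = (-131*76 + 258599)*(-6232 + (-74889 - 227833)) = (-9956 + 258599)*(-6232 - 302722) = 248643*(-308954) = -76819249422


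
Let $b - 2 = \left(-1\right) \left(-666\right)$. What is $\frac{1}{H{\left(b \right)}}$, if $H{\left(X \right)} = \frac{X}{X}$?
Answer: $1$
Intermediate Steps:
$b = 668$ ($b = 2 - -666 = 2 + 666 = 668$)
$H{\left(X \right)} = 1$
$\frac{1}{H{\left(b \right)}} = 1^{-1} = 1$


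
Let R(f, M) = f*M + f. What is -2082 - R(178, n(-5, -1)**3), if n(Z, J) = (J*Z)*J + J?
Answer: 36188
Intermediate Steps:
n(Z, J) = J + Z*J**2 (n(Z, J) = Z*J**2 + J = J + Z*J**2)
R(f, M) = f + M*f (R(f, M) = M*f + f = f + M*f)
-2082 - R(178, n(-5, -1)**3) = -2082 - 178*(1 + (-(1 - 1*(-5)))**3) = -2082 - 178*(1 + (-(1 + 5))**3) = -2082 - 178*(1 + (-1*6)**3) = -2082 - 178*(1 + (-6)**3) = -2082 - 178*(1 - 216) = -2082 - 178*(-215) = -2082 - 1*(-38270) = -2082 + 38270 = 36188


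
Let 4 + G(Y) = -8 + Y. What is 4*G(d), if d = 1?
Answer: -44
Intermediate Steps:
G(Y) = -12 + Y (G(Y) = -4 + (-8 + Y) = -12 + Y)
4*G(d) = 4*(-12 + 1) = 4*(-11) = -44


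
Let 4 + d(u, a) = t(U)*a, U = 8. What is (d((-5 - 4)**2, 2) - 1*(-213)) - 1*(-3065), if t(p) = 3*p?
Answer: 3322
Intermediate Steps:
d(u, a) = -4 + 24*a (d(u, a) = -4 + (3*8)*a = -4 + 24*a)
(d((-5 - 4)**2, 2) - 1*(-213)) - 1*(-3065) = ((-4 + 24*2) - 1*(-213)) - 1*(-3065) = ((-4 + 48) + 213) + 3065 = (44 + 213) + 3065 = 257 + 3065 = 3322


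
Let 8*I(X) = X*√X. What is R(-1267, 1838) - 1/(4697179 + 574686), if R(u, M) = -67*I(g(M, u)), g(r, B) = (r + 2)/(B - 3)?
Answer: -1/5271865 + 3082*I*√5842/16129 ≈ -1.8969e-7 + 14.605*I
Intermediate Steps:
g(r, B) = (2 + r)/(-3 + B)
I(X) = X^(3/2)/8 (I(X) = (X*√X)/8 = X^(3/2)/8)
R(u, M) = -67*((2 + M)/(-3 + u))^(3/2)/8
R(-1267, 1838) - 1/(4697179 + 574686) = -67*(2 + 1838)^(3/2)*(-I*√1270/1612900)/8 - 1/(4697179 + 574686) = -67*7360*√115*(-I*√1270/1612900)/8 - 1/5271865 = -67*(-368*I*√5842/16129)/8 - 1*1/5271865 = -(-3082)*I*√5842/16129 - 1/5271865 = 3082*I*√5842/16129 - 1/5271865 = -1/5271865 + 3082*I*√5842/16129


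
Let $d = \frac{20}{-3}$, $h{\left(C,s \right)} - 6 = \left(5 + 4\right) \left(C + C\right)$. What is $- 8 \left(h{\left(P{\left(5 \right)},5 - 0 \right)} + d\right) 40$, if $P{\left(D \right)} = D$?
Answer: $- \frac{85760}{3} \approx -28587.0$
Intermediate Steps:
$h{\left(C,s \right)} = 6 + 18 C$ ($h{\left(C,s \right)} = 6 + \left(5 + 4\right) \left(C + C\right) = 6 + 9 \cdot 2 C = 6 + 18 C$)
$d = - \frac{20}{3}$ ($d = 20 \left(- \frac{1}{3}\right) = - \frac{20}{3} \approx -6.6667$)
$- 8 \left(h{\left(P{\left(5 \right)},5 - 0 \right)} + d\right) 40 = - 8 \left(\left(6 + 18 \cdot 5\right) - \frac{20}{3}\right) 40 = - 8 \left(\left(6 + 90\right) - \frac{20}{3}\right) 40 = - 8 \left(96 - \frac{20}{3}\right) 40 = \left(-8\right) \frac{268}{3} \cdot 40 = \left(- \frac{2144}{3}\right) 40 = - \frac{85760}{3}$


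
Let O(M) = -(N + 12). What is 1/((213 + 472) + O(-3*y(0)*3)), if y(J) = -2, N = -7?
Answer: 1/680 ≈ 0.0014706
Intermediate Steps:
O(M) = -5 (O(M) = -(-7 + 12) = -1*5 = -5)
1/((213 + 472) + O(-3*y(0)*3)) = 1/((213 + 472) - 5) = 1/(685 - 5) = 1/680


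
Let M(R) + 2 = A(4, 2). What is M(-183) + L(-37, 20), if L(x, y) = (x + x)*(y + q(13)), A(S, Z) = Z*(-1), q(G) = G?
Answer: -2446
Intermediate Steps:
A(S, Z) = -Z
L(x, y) = 2*x*(13 + y) (L(x, y) = (x + x)*(y + 13) = (2*x)*(13 + y) = 2*x*(13 + y))
M(R) = -4 (M(R) = -2 - 1*2 = -2 - 2 = -4)
M(-183) + L(-37, 20) = -4 + 2*(-37)*(13 + 20) = -4 + 2*(-37)*33 = -4 - 2442 = -2446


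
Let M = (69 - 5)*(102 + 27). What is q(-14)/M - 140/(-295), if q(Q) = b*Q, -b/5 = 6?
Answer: 21329/40592 ≈ 0.52545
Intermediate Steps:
M = 8256 (M = 64*129 = 8256)
b = -30 (b = -5*6 = -30)
q(Q) = -30*Q
q(-14)/M - 140/(-295) = -30*(-14)/8256 - 140/(-295) = 420*(1/8256) - 140*(-1/295) = 35/688 + 28/59 = 21329/40592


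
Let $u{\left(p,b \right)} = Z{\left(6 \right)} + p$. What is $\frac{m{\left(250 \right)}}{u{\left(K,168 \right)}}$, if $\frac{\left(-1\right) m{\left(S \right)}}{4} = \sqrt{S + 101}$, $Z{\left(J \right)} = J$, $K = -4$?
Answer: $- 6 \sqrt{39} \approx -37.47$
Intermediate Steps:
$u{\left(p,b \right)} = 6 + p$
$m{\left(S \right)} = - 4 \sqrt{101 + S}$ ($m{\left(S \right)} = - 4 \sqrt{S + 101} = - 4 \sqrt{101 + S}$)
$\frac{m{\left(250 \right)}}{u{\left(K,168 \right)}} = \frac{\left(-4\right) \sqrt{101 + 250}}{6 - 4} = \frac{\left(-4\right) \sqrt{351}}{2} = - 4 \cdot 3 \sqrt{39} \cdot \frac{1}{2} = - 12 \sqrt{39} \cdot \frac{1}{2} = - 6 \sqrt{39}$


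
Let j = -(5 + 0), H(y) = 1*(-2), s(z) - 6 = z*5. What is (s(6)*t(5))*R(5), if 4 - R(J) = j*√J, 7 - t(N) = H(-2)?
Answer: 1296 + 1620*√5 ≈ 4918.4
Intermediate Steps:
s(z) = 6 + 5*z (s(z) = 6 + z*5 = 6 + 5*z)
H(y) = -2
t(N) = 9 (t(N) = 7 - 1*(-2) = 7 + 2 = 9)
j = -5 (j = -1*5 = -5)
R(J) = 4 + 5*√J (R(J) = 4 - (-5)*√J = 4 + 5*√J)
(s(6)*t(5))*R(5) = ((6 + 5*6)*9)*(4 + 5*√5) = ((6 + 30)*9)*(4 + 5*√5) = (36*9)*(4 + 5*√5) = 324*(4 + 5*√5) = 1296 + 1620*√5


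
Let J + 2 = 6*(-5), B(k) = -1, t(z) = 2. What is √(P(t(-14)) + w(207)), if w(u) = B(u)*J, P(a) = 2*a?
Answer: 6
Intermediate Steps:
J = -32 (J = -2 + 6*(-5) = -2 - 30 = -32)
w(u) = 32 (w(u) = -1*(-32) = 32)
√(P(t(-14)) + w(207)) = √(2*2 + 32) = √(4 + 32) = √36 = 6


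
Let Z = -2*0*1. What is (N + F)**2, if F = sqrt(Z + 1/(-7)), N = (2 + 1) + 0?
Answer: (21 + I*sqrt(7))**2/49 ≈ 8.8571 + 2.2678*I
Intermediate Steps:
Z = 0 (Z = 0*1 = 0)
N = 3 (N = 3 + 0 = 3)
F = I*sqrt(7)/7 (F = sqrt(0 + 1/(-7)) = sqrt(0 - 1/7) = sqrt(-1/7) = I*sqrt(7)/7 ≈ 0.37796*I)
(N + F)**2 = (3 + I*sqrt(7)/7)**2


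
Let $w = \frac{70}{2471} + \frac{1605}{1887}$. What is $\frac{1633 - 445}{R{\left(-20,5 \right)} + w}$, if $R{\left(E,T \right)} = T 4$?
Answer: $\frac{87926652}{1545295} \approx 56.9$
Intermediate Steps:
$R{\left(E,T \right)} = 4 T$
$w = \frac{195145}{222037}$ ($w = 70 \cdot \frac{1}{2471} + 1605 \cdot \frac{1}{1887} = \frac{10}{353} + \frac{535}{629} = \frac{195145}{222037} \approx 0.87889$)
$\frac{1633 - 445}{R{\left(-20,5 \right)} + w} = \frac{1633 - 445}{4 \cdot 5 + \frac{195145}{222037}} = \frac{1188}{20 + \frac{195145}{222037}} = \frac{1188}{\frac{4635885}{222037}} = 1188 \cdot \frac{222037}{4635885} = \frac{87926652}{1545295}$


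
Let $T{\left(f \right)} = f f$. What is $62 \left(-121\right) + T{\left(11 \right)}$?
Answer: $-7381$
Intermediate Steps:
$T{\left(f \right)} = f^{2}$
$62 \left(-121\right) + T{\left(11 \right)} = 62 \left(-121\right) + 11^{2} = -7502 + 121 = -7381$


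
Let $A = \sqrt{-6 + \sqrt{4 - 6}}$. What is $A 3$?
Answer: $3 \sqrt{-6 + i \sqrt{2}} \approx 0.86015 + 7.3986 i$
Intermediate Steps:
$A = \sqrt{-6 + i \sqrt{2}}$ ($A = \sqrt{-6 + \sqrt{-2}} = \sqrt{-6 + i \sqrt{2}} \approx 0.28672 + 2.4662 i$)
$A 3 = \sqrt{-6 + i \sqrt{2}} \cdot 3 = 3 \sqrt{-6 + i \sqrt{2}}$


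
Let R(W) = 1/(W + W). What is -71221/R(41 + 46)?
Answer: -12392454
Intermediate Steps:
R(W) = 1/(2*W)
-71221/R(41 + 46) = -71221/(1/(2*(41 + 46))) = -71221/((½)/87) = -71221/((½)*(1/87)) = -71221/1/174 = -71221*174 = -12392454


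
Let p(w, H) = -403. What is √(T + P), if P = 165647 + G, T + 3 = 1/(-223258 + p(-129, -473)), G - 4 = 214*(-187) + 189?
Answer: 17*√21778547473542/223661 ≈ 354.71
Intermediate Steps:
G = -39825 (G = 4 + (214*(-187) + 189) = 4 + (-40018 + 189) = 4 - 39829 = -39825)
T = -670984/223661 (T = -3 + 1/(-223258 - 403) = -3 + 1/(-223661) = -3 - 1/223661 = -670984/223661 ≈ -3.0000)
P = 125822 (P = 165647 - 39825 = 125822)
√(T + P) = √(-670984/223661 + 125822) = √(28140803358/223661) = 17*√21778547473542/223661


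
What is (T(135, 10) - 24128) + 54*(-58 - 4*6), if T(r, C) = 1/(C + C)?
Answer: -571119/20 ≈ -28556.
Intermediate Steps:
T(r, C) = 1/(2*C)
(T(135, 10) - 24128) + 54*(-58 - 4*6) = ((½)/10 - 24128) + 54*(-58 - 4*6) = ((½)*(⅒) - 24128) + 54*(-58 - 24) = (1/20 - 24128) + 54*(-82) = -482559/20 - 4428 = -571119/20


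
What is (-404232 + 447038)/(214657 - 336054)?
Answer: -2518/7141 ≈ -0.35261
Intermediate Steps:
(-404232 + 447038)/(214657 - 336054) = 42806/(-121397) = 42806*(-1/121397) = -2518/7141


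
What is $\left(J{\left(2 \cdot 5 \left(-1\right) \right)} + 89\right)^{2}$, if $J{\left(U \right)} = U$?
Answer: $6241$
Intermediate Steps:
$\left(J{\left(2 \cdot 5 \left(-1\right) \right)} + 89\right)^{2} = \left(2 \cdot 5 \left(-1\right) + 89\right)^{2} = \left(10 \left(-1\right) + 89\right)^{2} = \left(-10 + 89\right)^{2} = 79^{2} = 6241$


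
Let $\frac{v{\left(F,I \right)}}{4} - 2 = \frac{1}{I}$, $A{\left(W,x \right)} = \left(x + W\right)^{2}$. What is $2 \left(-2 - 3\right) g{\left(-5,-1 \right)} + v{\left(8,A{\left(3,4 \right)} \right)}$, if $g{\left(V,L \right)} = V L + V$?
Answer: $\frac{396}{49} \approx 8.0816$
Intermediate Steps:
$A{\left(W,x \right)} = \left(W + x\right)^{2}$
$g{\left(V,L \right)} = V + L V$ ($g{\left(V,L \right)} = L V + V = V + L V$)
$v{\left(F,I \right)} = 8 + \frac{4}{I}$
$2 \left(-2 - 3\right) g{\left(-5,-1 \right)} + v{\left(8,A{\left(3,4 \right)} \right)} = 2 \left(-2 - 3\right) \left(- 5 \left(1 - 1\right)\right) + \left(8 + \frac{4}{\left(3 + 4\right)^{2}}\right) = 2 \left(-5\right) \left(\left(-5\right) 0\right) + \left(8 + \frac{4}{7^{2}}\right) = \left(-10\right) 0 + \left(8 + \frac{4}{49}\right) = 0 + \left(8 + 4 \cdot \frac{1}{49}\right) = 0 + \left(8 + \frac{4}{49}\right) = 0 + \frac{396}{49} = \frac{396}{49}$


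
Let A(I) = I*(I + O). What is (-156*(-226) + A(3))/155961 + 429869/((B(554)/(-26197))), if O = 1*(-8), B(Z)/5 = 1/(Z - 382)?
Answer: -100695691940093717/259935 ≈ -3.8739e+11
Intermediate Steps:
B(Z) = 5/(-382 + Z) (B(Z) = 5/(Z - 382) = 5/(-382 + Z))
O = -8
A(I) = I*(-8 + I) (A(I) = I*(I - 8) = I*(-8 + I))
(-156*(-226) + A(3))/155961 + 429869/((B(554)/(-26197))) = (-156*(-226) + 3*(-8 + 3))/155961 + 429869/(((5/(-382 + 554))/(-26197))) = (35256 + 3*(-5))*(1/155961) + 429869/(((5/172)*(-1/26197))) = (35256 - 15)*(1/155961) + 429869/(((5*(1/172))*(-1/26197))) = 35241*(1/155961) + 429869/(((5/172)*(-1/26197))) = 11747/51987 + 429869/(-5/4505884) = 11747/51987 + 429869*(-4505884/5) = 11747/51987 - 1936939849196/5 = -100695691940093717/259935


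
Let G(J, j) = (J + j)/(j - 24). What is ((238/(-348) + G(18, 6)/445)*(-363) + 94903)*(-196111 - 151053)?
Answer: -426296919218174/12905 ≈ -3.3033e+10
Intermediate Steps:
G(J, j) = (J + j)/(-24 + j)
((238/(-348) + G(18, 6)/445)*(-363) + 94903)*(-196111 - 151053) = ((238/(-348) + ((18 + 6)/(-24 + 6))/445)*(-363) + 94903)*(-196111 - 151053) = ((238*(-1/348) + (24/(-18))*(1/445))*(-363) + 94903)*(-347164) = ((-119/174 - 1/18*24*(1/445))*(-363) + 94903)*(-347164) = ((-119/174 - 4/3*1/445)*(-363) + 94903)*(-347164) = ((-119/174 - 4/1335)*(-363) + 94903)*(-347164) = (-17729/25810*(-363) + 94903)*(-347164) = (6435627/25810 + 94903)*(-347164) = (2455882057/25810)*(-347164) = -426296919218174/12905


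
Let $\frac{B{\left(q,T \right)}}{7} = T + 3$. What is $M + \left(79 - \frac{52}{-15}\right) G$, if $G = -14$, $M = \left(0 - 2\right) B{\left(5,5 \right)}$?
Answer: $- \frac{18998}{15} \approx -1266.5$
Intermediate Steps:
$B{\left(q,T \right)} = 21 + 7 T$ ($B{\left(q,T \right)} = 7 \left(T + 3\right) = 7 \left(3 + T\right) = 21 + 7 T$)
$M = -112$ ($M = \left(0 - 2\right) \left(21 + 7 \cdot 5\right) = - 2 \left(21 + 35\right) = \left(-2\right) 56 = -112$)
$M + \left(79 - \frac{52}{-15}\right) G = -112 + \left(79 - \frac{52}{-15}\right) \left(-14\right) = -112 + \left(79 - 52 \left(- \frac{1}{15}\right)\right) \left(-14\right) = -112 + \left(79 - - \frac{52}{15}\right) \left(-14\right) = -112 + \left(79 + \frac{52}{15}\right) \left(-14\right) = -112 + \frac{1237}{15} \left(-14\right) = -112 - \frac{17318}{15} = - \frac{18998}{15}$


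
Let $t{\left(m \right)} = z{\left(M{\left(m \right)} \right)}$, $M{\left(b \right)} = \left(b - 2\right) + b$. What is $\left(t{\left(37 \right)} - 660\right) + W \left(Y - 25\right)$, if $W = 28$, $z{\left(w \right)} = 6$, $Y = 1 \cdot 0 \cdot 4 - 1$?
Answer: $-1382$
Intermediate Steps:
$M{\left(b \right)} = -2 + 2 b$ ($M{\left(b \right)} = \left(-2 + b\right) + b = -2 + 2 b$)
$Y = -1$ ($Y = 1 \cdot 0 - 1 = 0 - 1 = -1$)
$t{\left(m \right)} = 6$
$\left(t{\left(37 \right)} - 660\right) + W \left(Y - 25\right) = \left(6 - 660\right) + 28 \left(-1 - 25\right) = -654 + 28 \left(-26\right) = -654 - 728 = -1382$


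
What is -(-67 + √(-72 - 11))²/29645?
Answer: -4406/29645 + 134*I*√83/29645 ≈ -0.14863 + 0.041181*I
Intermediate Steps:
-(-67 + √(-72 - 11))²/29645 = -(-67 + √(-83))²/29645 = -(-67 + I*√83)²/29645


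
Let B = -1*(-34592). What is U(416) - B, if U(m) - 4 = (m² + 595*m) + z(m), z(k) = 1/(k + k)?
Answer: 321142017/832 ≈ 3.8599e+5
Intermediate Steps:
z(k) = 1/(2*k)
U(m) = 4 + m² + 1/(2*m) + 595*m (U(m) = 4 + ((m² + 595*m) + 1/(2*m)) = 4 + (m² + 1/(2*m) + 595*m) = 4 + m² + 1/(2*m) + 595*m)
B = 34592
U(416) - B = (4 + 416² + (½)/416 + 595*416) - 1*34592 = (4 + 173056 + (½)*(1/416) + 247520) - 34592 = (4 + 173056 + 1/832 + 247520) - 34592 = 349922561/832 - 34592 = 321142017/832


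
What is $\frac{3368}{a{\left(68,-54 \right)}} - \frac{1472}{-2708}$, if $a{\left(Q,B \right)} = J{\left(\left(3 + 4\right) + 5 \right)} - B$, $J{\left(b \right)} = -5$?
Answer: $\frac{2298168}{33173} \approx 69.278$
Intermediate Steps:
$a{\left(Q,B \right)} = -5 - B$
$\frac{3368}{a{\left(68,-54 \right)}} - \frac{1472}{-2708} = \frac{3368}{-5 - -54} - \frac{1472}{-2708} = \frac{3368}{-5 + 54} - - \frac{368}{677} = \frac{3368}{49} + \frac{368}{677} = \frac{2298168}{33173}$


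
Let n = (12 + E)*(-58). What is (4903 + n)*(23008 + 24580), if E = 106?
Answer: -92368308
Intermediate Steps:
n = -6844 (n = (12 + 106)*(-58) = 118*(-58) = -6844)
(4903 + n)*(23008 + 24580) = (4903 - 6844)*(23008 + 24580) = -1941*47588 = -92368308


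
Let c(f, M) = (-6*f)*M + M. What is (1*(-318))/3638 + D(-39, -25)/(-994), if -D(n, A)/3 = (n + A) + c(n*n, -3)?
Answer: 148878081/1808086 ≈ 82.340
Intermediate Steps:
c(f, M) = M - 6*M*f (c(f, M) = -6*M*f + M = M - 6*M*f)
D(n, A) = 9 - 54*n**2 - 3*A - 3*n (D(n, A) = -3*((n + A) - 3*(1 - 6*n*n)) = -3*((A + n) - 3*(1 - 6*n**2)) = -3*((A + n) + (-3 + 18*n**2)) = -3*(-3 + A + n + 18*n**2) = 9 - 54*n**2 - 3*A - 3*n)
(1*(-318))/3638 + D(-39, -25)/(-994) = (1*(-318))/3638 + (9 - 54*(-39)**2 - 3*(-25) - 3*(-39))/(-994) = -318*1/3638 + (9 - 54*1521 + 75 + 117)*(-1/994) = -159/1819 + (9 - 82134 + 75 + 117)*(-1/994) = -159/1819 - 81933*(-1/994) = -159/1819 + 81933/994 = 148878081/1808086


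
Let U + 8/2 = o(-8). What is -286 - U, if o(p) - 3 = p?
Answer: -277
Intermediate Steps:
o(p) = 3 + p
U = -9 (U = -4 + (3 - 8) = -4 - 5 = -9)
-286 - U = -286 - 1*(-9) = -286 + 9 = -277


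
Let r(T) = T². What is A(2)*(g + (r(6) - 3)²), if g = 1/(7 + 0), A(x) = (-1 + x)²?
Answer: 7624/7 ≈ 1089.1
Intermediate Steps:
g = ⅐ (g = 1/7 = ⅐ ≈ 0.14286)
A(2)*(g + (r(6) - 3)²) = (-1 + 2)²*(⅐ + (6² - 3)²) = 1²*(⅐ + (36 - 3)²) = 1*(⅐ + 33²) = 1*(⅐ + 1089) = 1*(7624/7) = 7624/7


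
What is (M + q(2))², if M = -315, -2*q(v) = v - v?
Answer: 99225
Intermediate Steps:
q(v) = 0 (q(v) = -(v - v)/2 = -½*0 = 0)
(M + q(2))² = (-315 + 0)² = (-315)² = 99225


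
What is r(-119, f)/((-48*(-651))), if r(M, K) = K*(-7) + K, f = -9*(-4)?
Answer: -3/434 ≈ -0.0069124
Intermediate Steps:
f = 36
r(M, K) = -6*K (r(M, K) = -7*K + K = -6*K)
r(-119, f)/((-48*(-651))) = (-6*36)/((-48*(-651))) = -216/31248 = -216*1/31248 = -3/434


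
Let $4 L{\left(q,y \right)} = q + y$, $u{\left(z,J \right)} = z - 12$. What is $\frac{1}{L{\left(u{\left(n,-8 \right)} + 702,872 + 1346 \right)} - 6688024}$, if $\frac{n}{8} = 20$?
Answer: $- \frac{1}{6687257} \approx -1.4954 \cdot 10^{-7}$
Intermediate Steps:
$n = 160$ ($n = 8 \cdot 20 = 160$)
$u{\left(z,J \right)} = -12 + z$ ($u{\left(z,J \right)} = z - 12 = -12 + z$)
$L{\left(q,y \right)} = \frac{q}{4} + \frac{y}{4}$ ($L{\left(q,y \right)} = \frac{q + y}{4} = \frac{q}{4} + \frac{y}{4}$)
$\frac{1}{L{\left(u{\left(n,-8 \right)} + 702,872 + 1346 \right)} - 6688024} = \frac{1}{\left(\frac{\left(-12 + 160\right) + 702}{4} + \frac{872 + 1346}{4}\right) - 6688024} = \frac{1}{\left(\frac{148 + 702}{4} + \frac{1}{4} \cdot 2218\right) - 6688024} = \frac{1}{\left(\frac{1}{4} \cdot 850 + \frac{1109}{2}\right) - 6688024} = \frac{1}{\left(\frac{425}{2} + \frac{1109}{2}\right) - 6688024} = \frac{1}{767 - 6688024} = \frac{1}{-6687257} = - \frac{1}{6687257}$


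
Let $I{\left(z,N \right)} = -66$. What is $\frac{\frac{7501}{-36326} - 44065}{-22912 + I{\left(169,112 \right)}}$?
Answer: $\frac{1600712691}{834698828} \approx 1.9177$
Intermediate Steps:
$\frac{\frac{7501}{-36326} - 44065}{-22912 + I{\left(169,112 \right)}} = \frac{\frac{7501}{-36326} - 44065}{-22912 - 66} = \frac{7501 \left(- \frac{1}{36326}\right) - 44065}{-22978} = \left(- \frac{7501}{36326} - 44065\right) \left(- \frac{1}{22978}\right) = \left(- \frac{1600712691}{36326}\right) \left(- \frac{1}{22978}\right) = \frac{1600712691}{834698828}$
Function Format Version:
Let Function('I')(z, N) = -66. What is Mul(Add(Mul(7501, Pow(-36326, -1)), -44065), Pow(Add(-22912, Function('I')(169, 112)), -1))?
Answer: Rational(1600712691, 834698828) ≈ 1.9177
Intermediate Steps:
Mul(Add(Mul(7501, Pow(-36326, -1)), -44065), Pow(Add(-22912, Function('I')(169, 112)), -1)) = Mul(Add(Mul(7501, Pow(-36326, -1)), -44065), Pow(Add(-22912, -66), -1)) = Mul(Add(Mul(7501, Rational(-1, 36326)), -44065), Pow(-22978, -1)) = Mul(Add(Rational(-7501, 36326), -44065), Rational(-1, 22978)) = Mul(Rational(-1600712691, 36326), Rational(-1, 22978)) = Rational(1600712691, 834698828)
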